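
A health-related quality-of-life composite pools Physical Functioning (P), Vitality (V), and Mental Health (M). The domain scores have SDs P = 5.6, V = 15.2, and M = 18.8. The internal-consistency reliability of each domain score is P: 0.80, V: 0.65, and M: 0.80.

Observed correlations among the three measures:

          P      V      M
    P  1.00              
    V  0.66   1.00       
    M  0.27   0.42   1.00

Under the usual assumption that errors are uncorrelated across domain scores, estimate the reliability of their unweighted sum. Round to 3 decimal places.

Var(P+V+M) = 5.6² + 15.2² + 18.8² + 2·[5.6·15.2·0.66 + 5.6·18.8·0.27 + 15.2·18.8·0.42] = 615.84 + 409.248 = 1025.09.
Because errors are independent across components, Cov(Tᵢ,Tⱼ) = Cov(Xᵢ,Xⱼ); the off-diagonal part of the true-score variance is the same as above.
True-score variance = [5.6²·0.80 + 15.2²·0.65 + 18.8²·0.80] + 409.248 = 458.016 + 409.248 = 867.264.
Reliability = 867.264 / 1025.09 = 0.846.

0.846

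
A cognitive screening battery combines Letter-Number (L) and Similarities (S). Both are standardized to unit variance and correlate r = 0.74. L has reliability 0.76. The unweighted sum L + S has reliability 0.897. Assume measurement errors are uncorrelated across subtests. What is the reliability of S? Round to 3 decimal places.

Var(L+S) = 2 + 2·0.74 = 3.480.
True-score variance = ρ_L + ρ_S + 2·0.74, so 0.897 = (0.76 + ρ_S + 1.48) / 3.480.
ρ_S = 0.897·3.480 − 0.76 − 1.48 = 0.882.

0.882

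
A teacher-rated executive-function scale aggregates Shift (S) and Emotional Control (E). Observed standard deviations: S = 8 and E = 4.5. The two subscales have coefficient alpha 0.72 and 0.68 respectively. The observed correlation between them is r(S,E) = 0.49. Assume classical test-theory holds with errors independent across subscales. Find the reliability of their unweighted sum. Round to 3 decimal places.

Var(S+E) = 8² + 4.5² + 2·[8·4.5·0.49] = 84.25 + 35.28 = 119.53.
Because errors are independent across components, Cov(Tᵢ,Tⱼ) = Cov(Xᵢ,Xⱼ); the off-diagonal part of the true-score variance is the same as above.
True-score variance = [8²·0.72 + 4.5²·0.68] + 35.28 = 59.85 + 35.28 = 95.13.
Reliability = 95.13 / 119.53 = 0.796.

0.796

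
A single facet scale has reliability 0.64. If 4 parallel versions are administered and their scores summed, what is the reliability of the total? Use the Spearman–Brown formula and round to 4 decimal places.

ρ_k = kρ / (1 + (k−1)ρ) = 4·0.64 / (1 + 3·0.64) = 2.560 / 2.920 = 0.8767.

0.8767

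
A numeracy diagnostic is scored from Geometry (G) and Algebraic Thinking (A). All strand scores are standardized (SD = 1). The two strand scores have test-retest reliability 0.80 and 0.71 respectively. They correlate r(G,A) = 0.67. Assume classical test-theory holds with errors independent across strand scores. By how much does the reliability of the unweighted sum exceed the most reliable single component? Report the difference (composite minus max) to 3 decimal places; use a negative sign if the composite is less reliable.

Var(sum) = 2 + 1.34 = 3.34; true-score variance = 1.51 + 1.34 = 2.85; composite reliability = 0.8533.
Max component reliability = 0.8000.
Difference = 0.8533 − 0.8000 = 0.053.

0.053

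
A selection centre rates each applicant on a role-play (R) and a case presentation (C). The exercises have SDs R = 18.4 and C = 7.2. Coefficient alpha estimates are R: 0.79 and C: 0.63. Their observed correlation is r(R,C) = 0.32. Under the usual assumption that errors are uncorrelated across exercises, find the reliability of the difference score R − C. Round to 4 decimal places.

Var(R−C) = 18.4² + 7.2² − 2·18.4·7.2·0.32 = 390.4 − 84.7872 = 305.613.
Under uncorrelated errors the observed covariances equal the true-score covariances, so only the own-variance terms attenuate.
True-score variance = [18.4²·0.79 + 7.2²·0.63] − 84.7872 = 300.122 − 84.7872 = 215.334.
Reliability = 215.334 / 305.613 = 0.7046.

0.7046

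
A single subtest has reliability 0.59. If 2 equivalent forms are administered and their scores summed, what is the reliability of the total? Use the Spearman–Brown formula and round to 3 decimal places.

0.742

ρ_k = kρ / (1 + (k−1)ρ) = 2·0.59 / (1 + 1·0.59) = 1.180 / 1.590 = 0.742.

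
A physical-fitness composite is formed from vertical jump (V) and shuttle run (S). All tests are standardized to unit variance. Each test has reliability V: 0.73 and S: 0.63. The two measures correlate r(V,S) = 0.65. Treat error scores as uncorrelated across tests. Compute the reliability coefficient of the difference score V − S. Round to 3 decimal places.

0.086

Var(V−S) = 1 + 1 − 2·0.65 = 2 − 1.3 = 0.7.
With uncorrelated errors the cross-covariances are all true-score covariance, so they carry over unchanged; only the diagonal terms shrink to ρᵢσᵢ².
True-score variance = [0.73 + 0.63] − 1.3 = 1.36 − 1.3 = 0.06.
Reliability = 0.06 / 0.7 = 0.086.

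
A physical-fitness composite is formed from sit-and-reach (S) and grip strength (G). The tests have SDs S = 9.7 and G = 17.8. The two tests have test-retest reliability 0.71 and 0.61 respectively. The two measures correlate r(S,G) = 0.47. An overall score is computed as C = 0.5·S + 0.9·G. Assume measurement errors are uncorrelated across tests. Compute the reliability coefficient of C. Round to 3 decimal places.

0.697

Var(C) = 0.5²·9.7² + 0.9²·17.8² + 2·[0.45·9.7·17.8·0.47] = 280.163 + 73.0352 = 353.198.
Under uncorrelated errors the observed covariances equal the true-score covariances, so only the own-variance terms attenuate.
True-score variance = [0.5²·9.7²·0.71 + 0.9²·17.8²·0.61] + 73.0352 = 173.252 + 73.0352 = 246.287.
Reliability = 246.287 / 353.198 = 0.697.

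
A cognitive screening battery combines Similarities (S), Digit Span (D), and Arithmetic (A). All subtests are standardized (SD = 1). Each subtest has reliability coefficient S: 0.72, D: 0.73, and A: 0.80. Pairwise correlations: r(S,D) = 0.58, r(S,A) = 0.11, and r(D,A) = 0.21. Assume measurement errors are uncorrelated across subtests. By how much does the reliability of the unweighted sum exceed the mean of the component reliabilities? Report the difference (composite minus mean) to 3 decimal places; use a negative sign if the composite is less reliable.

0.094

Var(sum) = 3 + 1.8 = 4.8; true-score variance = 2.25 + 1.8 = 4.05; composite reliability = 0.8438.
Mean component reliability = 0.7500.
Difference = 0.8438 − 0.7500 = 0.094.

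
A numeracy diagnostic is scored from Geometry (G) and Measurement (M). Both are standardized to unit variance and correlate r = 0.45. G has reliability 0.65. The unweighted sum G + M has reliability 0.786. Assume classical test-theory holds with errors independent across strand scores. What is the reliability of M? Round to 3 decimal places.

0.729

Var(G+M) = 2 + 2·0.45 = 2.900.
True-score variance = ρ_G + ρ_M + 2·0.45, so 0.786 = (0.65 + ρ_M + 0.90) / 2.900.
ρ_M = 0.786·2.900 − 0.65 − 0.90 = 0.729.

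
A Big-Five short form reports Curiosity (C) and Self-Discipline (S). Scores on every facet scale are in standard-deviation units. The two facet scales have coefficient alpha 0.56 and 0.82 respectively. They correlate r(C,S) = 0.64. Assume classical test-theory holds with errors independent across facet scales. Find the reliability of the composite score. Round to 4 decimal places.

0.8110

Var(C+S) = 2 + 2·[0.64] = 2 + 1.28 = 3.28.
With uncorrelated errors the cross-covariances are all true-score covariance, so they carry over unchanged; only the diagonal terms shrink to ρᵢσᵢ².
True-score variance = [0.56 + 0.82] + 1.28 = 1.38 + 1.28 = 2.66.
Reliability = 2.66 / 3.28 = 0.8110.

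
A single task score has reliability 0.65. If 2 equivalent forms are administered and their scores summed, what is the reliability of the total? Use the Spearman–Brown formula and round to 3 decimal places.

0.788

ρ_k = kρ / (1 + (k−1)ρ) = 2·0.65 / (1 + 1·0.65) = 1.300 / 1.650 = 0.788.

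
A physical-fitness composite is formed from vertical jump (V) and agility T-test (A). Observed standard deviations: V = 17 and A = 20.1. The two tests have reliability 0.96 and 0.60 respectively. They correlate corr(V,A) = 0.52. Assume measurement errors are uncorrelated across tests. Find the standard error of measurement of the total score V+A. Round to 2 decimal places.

13.16

Var(total) = 693.01 + 355.368 = 1048.38.
True-score variance = 519.846 + 355.368 = 875.214, so reliability = 0.8348.
Error variance = 1048.38 − 875.214 = 173.164; SEM = √173.164 = 13.16.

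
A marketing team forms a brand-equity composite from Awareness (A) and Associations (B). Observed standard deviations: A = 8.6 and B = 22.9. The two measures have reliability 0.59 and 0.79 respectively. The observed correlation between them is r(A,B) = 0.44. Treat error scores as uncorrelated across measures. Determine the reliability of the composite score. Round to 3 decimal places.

Var(A+B) = 8.6² + 22.9² + 2·[8.6·22.9·0.44] = 598.37 + 173.307 = 771.677.
Under uncorrelated errors the observed covariances equal the true-score covariances, so only the own-variance terms attenuate.
True-score variance = [8.6²·0.59 + 22.9²·0.79] + 173.307 = 457.92 + 173.307 = 631.227.
Reliability = 631.227 / 771.677 = 0.818.

0.818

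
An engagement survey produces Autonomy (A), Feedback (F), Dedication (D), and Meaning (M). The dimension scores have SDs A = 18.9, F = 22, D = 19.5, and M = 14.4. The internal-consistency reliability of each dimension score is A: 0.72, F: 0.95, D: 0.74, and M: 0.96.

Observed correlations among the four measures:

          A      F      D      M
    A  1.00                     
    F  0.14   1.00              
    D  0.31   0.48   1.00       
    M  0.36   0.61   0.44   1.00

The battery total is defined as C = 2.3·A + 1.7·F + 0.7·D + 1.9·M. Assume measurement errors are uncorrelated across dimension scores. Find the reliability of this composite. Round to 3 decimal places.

0.915

Var(C) = 2.3²·18.9² + 1.7²·22² + 0.7²·19.5² + 1.9²·14.4² + 2·[3.91·18.9·22·0.14 + 1.61·18.9·19.5·0.31 + 4.37·18.9·14.4·0.36 + 1.19·22·19.5·0.48 + 3.23·22·14.4·0.61 + 1.33·19.5·14.4·0.44] = 4223.29 + 3746.55 = 7969.84.
Under uncorrelated errors the observed covariances equal the true-score covariances, so only the own-variance terms attenuate.
True-score variance = [2.3²·18.9²·0.72 + 1.7²·22²·0.95 + 0.7²·19.5²·0.74 + 1.9²·14.4²·0.96] + 3746.55 = 3545.87 + 3746.55 = 7292.42.
Reliability = 7292.42 / 7969.84 = 0.915.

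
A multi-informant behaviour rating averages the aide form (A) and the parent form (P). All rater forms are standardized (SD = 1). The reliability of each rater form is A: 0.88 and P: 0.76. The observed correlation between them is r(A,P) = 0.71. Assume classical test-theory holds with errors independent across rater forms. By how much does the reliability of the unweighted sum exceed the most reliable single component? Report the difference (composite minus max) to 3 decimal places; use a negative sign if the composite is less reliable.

Var(sum) = 2 + 1.42 = 3.42; true-score variance = 1.64 + 1.42 = 3.06; composite reliability = 0.8947.
Max component reliability = 0.8800.
Difference = 0.8947 − 0.8800 = 0.015.

0.015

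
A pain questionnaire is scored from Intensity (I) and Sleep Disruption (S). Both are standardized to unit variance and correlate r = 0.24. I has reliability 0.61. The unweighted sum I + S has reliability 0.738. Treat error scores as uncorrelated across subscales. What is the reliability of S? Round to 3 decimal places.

Var(I+S) = 2 + 2·0.24 = 2.480.
True-score variance = ρ_I + ρ_S + 2·0.24, so 0.738 = (0.61 + ρ_S + 0.48) / 2.480.
ρ_S = 0.738·2.480 − 0.61 − 0.48 = 0.740.

0.740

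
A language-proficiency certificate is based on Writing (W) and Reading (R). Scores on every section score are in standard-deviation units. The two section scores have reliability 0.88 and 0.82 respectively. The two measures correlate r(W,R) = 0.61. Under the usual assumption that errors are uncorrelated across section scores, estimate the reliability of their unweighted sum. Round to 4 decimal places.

0.9068

Var(W+R) = 2 + 2·[0.61] = 2 + 1.22 = 3.22.
Because errors are independent across components, Cov(Tᵢ,Tⱼ) = Cov(Xᵢ,Xⱼ); the off-diagonal part of the true-score variance is the same as above.
True-score variance = [0.88 + 0.82] + 1.22 = 1.7 + 1.22 = 2.92.
Reliability = 2.92 / 3.22 = 0.9068.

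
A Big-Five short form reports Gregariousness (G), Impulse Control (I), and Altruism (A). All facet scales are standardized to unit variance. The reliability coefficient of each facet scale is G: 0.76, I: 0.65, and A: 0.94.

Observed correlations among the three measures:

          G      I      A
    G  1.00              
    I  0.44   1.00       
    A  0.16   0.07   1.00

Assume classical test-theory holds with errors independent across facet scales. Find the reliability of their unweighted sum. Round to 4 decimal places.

0.8502

Var(G+I+A) = 3 + 2·[0.44 + 0.16 + 0.07] = 3 + 1.34 = 4.34.
With uncorrelated errors the cross-covariances are all true-score covariance, so they carry over unchanged; only the diagonal terms shrink to ρᵢσᵢ².
True-score variance = [0.76 + 0.65 + 0.94] + 1.34 = 2.35 + 1.34 = 3.69.
Reliability = 3.69 / 4.34 = 0.8502.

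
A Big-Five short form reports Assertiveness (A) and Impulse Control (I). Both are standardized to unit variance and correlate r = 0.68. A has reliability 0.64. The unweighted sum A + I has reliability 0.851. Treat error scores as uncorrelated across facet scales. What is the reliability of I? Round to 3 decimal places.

Var(A+I) = 2 + 2·0.68 = 3.360.
True-score variance = ρ_A + ρ_I + 2·0.68, so 0.851 = (0.64 + ρ_I + 1.36) / 3.360.
ρ_I = 0.851·3.360 − 0.64 − 1.36 = 0.859.

0.859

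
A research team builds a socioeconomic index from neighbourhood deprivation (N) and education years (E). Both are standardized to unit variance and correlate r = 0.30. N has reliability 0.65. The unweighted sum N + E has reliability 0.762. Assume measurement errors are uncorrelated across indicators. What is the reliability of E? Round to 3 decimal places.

0.731

Var(N+E) = 2 + 2·0.30 = 2.600.
True-score variance = ρ_N + ρ_E + 2·0.30, so 0.762 = (0.65 + ρ_E + 0.60) / 2.600.
ρ_E = 0.762·2.600 − 0.65 − 0.60 = 0.731.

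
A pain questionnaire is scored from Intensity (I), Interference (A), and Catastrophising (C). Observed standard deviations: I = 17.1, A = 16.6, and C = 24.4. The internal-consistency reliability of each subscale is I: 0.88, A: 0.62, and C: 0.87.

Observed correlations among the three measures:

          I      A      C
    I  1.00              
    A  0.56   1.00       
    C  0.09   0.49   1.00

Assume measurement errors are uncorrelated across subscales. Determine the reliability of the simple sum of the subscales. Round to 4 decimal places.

Var(I+A+C) = 17.1² + 16.6² + 24.4² + 2·[17.1·16.6·0.56 + 17.1·24.4·0.09 + 16.6·24.4·0.49] = 1163.33 + 789.966 = 1953.3.
With uncorrelated errors the cross-covariances are all true-score covariance, so they carry over unchanged; only the diagonal terms shrink to ρᵢσᵢ².
True-score variance = [17.1²·0.88 + 16.6²·0.62 + 24.4²·0.87] + 789.966 = 946.131 + 789.966 = 1736.1.
Reliability = 1736.1 / 1953.3 = 0.8888.

0.8888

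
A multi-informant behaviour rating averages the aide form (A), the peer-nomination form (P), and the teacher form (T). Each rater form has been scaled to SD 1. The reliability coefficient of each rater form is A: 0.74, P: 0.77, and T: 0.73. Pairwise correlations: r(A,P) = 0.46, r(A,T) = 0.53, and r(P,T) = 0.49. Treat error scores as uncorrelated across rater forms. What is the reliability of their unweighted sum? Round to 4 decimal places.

0.8725

Var(A+P+T) = 3 + 2·[0.46 + 0.53 + 0.49] = 3 + 2.96 = 5.96.
Because errors are independent across components, Cov(Tᵢ,Tⱼ) = Cov(Xᵢ,Xⱼ); the off-diagonal part of the true-score variance is the same as above.
True-score variance = [0.74 + 0.77 + 0.73] + 2.96 = 2.24 + 2.96 = 5.2.
Reliability = 5.2 / 5.96 = 0.8725.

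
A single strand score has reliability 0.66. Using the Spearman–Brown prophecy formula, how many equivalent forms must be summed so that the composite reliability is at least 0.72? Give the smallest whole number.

2

k ≥ ρ*(1−ρ₁)/(ρ₁(1−ρ*)) = 0.72·0.34 / (0.66·0.28) = 1.325.
Smallest integer k = 2.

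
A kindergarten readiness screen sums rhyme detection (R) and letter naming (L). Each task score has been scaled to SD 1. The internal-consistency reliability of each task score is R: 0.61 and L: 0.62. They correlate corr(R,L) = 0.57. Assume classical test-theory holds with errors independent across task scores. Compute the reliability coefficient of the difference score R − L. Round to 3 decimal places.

Var(R−L) = 1 + 1 − 2·0.57 = 2 − 1.14 = 0.86.
Under uncorrelated errors the observed covariances equal the true-score covariances, so only the own-variance terms attenuate.
True-score variance = [0.61 + 0.62] − 1.14 = 1.23 − 1.14 = 0.09.
Reliability = 0.09 / 0.86 = 0.105.

0.105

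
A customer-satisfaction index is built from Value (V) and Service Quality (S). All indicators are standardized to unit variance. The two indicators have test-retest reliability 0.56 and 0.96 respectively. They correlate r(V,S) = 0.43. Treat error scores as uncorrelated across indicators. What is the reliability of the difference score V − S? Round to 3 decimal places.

Var(V−S) = 1 + 1 − 2·0.43 = 2 − 0.86 = 1.14.
With uncorrelated errors the cross-covariances are all true-score covariance, so they carry over unchanged; only the diagonal terms shrink to ρᵢσᵢ².
True-score variance = [0.56 + 0.96] − 0.86 = 1.52 − 0.86 = 0.66.
Reliability = 0.66 / 1.14 = 0.579.

0.579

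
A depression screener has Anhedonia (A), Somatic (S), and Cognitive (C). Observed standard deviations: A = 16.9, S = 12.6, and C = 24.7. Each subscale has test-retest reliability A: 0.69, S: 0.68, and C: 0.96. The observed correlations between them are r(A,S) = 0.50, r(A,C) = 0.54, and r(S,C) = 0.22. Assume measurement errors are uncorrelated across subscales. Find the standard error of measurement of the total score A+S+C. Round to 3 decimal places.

12.796

Var(total) = 1054.46 + 800.701 = 1855.16.
True-score variance = 890.714 + 800.701 = 1691.42, so reliability = 0.9117.
Error variance = 1855.16 − 1691.42 = 163.746; SEM = √163.746 = 12.796.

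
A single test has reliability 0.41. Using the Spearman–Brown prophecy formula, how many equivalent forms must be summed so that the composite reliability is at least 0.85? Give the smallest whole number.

k ≥ ρ*(1−ρ₁)/(ρ₁(1−ρ*)) = 0.85·0.59 / (0.41·0.15) = 8.154.
Smallest integer k = 9.

9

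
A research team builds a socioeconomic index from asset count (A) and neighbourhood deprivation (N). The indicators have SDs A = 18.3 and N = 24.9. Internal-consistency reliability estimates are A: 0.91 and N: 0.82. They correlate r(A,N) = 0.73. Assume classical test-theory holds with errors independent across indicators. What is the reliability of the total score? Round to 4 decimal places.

0.9125

Var(A+N) = 18.3² + 24.9² + 2·[18.3·24.9·0.73] = 954.9 + 665.278 = 1620.18.
Under uncorrelated errors the observed covariances equal the true-score covariances, so only the own-variance terms attenuate.
True-score variance = [18.3²·0.91 + 24.9²·0.82] + 665.278 = 813.158 + 665.278 = 1478.44.
Reliability = 1478.44 / 1620.18 = 0.9125.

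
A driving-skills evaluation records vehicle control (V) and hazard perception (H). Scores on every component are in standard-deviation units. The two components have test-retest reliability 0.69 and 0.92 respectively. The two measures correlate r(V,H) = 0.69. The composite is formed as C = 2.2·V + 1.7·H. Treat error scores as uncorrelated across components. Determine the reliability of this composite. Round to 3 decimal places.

Var(C) = 2.2² + 1.7² + 2·[3.74·0.69] = 7.73 + 5.1612 = 12.8912.
Under uncorrelated errors the observed covariances equal the true-score covariances, so only the own-variance terms attenuate.
True-score variance = [2.2²·0.69 + 1.7²·0.92] + 5.1612 = 5.9984 + 5.1612 = 11.1596.
Reliability = 11.1596 / 12.8912 = 0.866.

0.866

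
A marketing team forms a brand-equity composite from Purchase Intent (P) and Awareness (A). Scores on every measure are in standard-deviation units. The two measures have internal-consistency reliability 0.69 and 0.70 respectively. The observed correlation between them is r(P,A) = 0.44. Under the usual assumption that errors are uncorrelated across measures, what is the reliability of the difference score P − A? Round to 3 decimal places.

Var(P−A) = 1 + 1 − 2·0.44 = 2 − 0.88 = 1.12.
With uncorrelated errors the cross-covariances are all true-score covariance, so they carry over unchanged; only the diagonal terms shrink to ρᵢσᵢ².
True-score variance = [0.69 + 0.70] − 0.88 = 1.39 − 0.88 = 0.51.
Reliability = 0.51 / 1.12 = 0.455.

0.455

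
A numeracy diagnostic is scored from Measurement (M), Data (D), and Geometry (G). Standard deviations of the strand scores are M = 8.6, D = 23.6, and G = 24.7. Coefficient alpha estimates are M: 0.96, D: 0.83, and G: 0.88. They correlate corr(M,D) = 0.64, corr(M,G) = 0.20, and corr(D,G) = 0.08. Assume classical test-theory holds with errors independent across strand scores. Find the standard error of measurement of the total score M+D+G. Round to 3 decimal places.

Var(total) = 1241.01 + 438.024 = 1679.03.
True-score variance = 1070.16 + 438.024 = 1508.18, so reliability = 0.8982.
Error variance = 1679.03 − 1508.18 = 170.852; SEM = √170.852 = 13.071.

13.071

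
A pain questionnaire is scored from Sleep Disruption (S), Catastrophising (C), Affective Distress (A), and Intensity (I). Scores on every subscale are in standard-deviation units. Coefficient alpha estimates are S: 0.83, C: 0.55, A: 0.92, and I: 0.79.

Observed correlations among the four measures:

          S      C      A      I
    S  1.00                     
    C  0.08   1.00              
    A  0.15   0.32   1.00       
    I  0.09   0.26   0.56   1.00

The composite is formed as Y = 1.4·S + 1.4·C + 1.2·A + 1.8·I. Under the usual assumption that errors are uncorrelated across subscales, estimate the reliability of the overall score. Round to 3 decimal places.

0.863

Var(Y) = 1.4² + 1.4² + 1.2² + 1.8² + 2·[1.96·0.08 + 1.68·0.15 + 2.52·0.09 + 1.68·0.32 + 2.52·0.26 + 2.16·0.56] = 8.6 + 6.076 = 14.676.
Under uncorrelated errors the observed covariances equal the true-score covariances, so only the own-variance terms attenuate.
True-score variance = [1.4²·0.83 + 1.4²·0.55 + 1.2²·0.92 + 1.8²·0.79] + 6.076 = 6.5892 + 6.076 = 12.6652.
Reliability = 12.6652 / 14.676 = 0.863.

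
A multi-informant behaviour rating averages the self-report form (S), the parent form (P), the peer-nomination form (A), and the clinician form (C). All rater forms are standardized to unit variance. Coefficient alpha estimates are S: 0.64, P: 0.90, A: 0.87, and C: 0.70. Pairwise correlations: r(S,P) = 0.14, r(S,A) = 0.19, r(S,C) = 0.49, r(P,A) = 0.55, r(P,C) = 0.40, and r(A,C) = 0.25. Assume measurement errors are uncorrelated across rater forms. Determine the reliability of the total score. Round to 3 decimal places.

0.889

Var(S+P+A+C) = 4 + 2·[0.14 + 0.19 + 0.49 + 0.55 + 0.40 + 0.25] = 4 + 4.04 = 8.04.
Because errors are independent across components, Cov(Tᵢ,Tⱼ) = Cov(Xᵢ,Xⱼ); the off-diagonal part of the true-score variance is the same as above.
True-score variance = [0.64 + 0.90 + 0.87 + 0.70] + 4.04 = 3.11 + 4.04 = 7.15.
Reliability = 7.15 / 8.04 = 0.889.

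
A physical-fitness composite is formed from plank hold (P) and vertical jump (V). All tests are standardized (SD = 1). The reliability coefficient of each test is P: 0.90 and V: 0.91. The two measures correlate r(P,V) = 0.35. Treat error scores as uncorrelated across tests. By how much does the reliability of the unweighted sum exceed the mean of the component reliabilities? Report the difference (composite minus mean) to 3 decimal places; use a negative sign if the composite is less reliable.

Var(sum) = 2 + 0.7 = 2.7; true-score variance = 1.81 + 0.7 = 2.51; composite reliability = 0.9296.
Mean component reliability = 0.9050.
Difference = 0.9296 − 0.9050 = 0.025.

0.025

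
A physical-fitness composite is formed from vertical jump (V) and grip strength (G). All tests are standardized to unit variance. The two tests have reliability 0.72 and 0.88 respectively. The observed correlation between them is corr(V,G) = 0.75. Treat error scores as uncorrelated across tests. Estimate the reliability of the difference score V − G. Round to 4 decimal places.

0.2000

Var(V−G) = 1 + 1 − 2·0.75 = 2 − 1.5 = 0.5.
With uncorrelated errors the cross-covariances are all true-score covariance, so they carry over unchanged; only the diagonal terms shrink to ρᵢσᵢ².
True-score variance = [0.72 + 0.88] − 1.5 = 1.6 − 1.5 = 0.1.
Reliability = 0.1 / 0.5 = 0.2000.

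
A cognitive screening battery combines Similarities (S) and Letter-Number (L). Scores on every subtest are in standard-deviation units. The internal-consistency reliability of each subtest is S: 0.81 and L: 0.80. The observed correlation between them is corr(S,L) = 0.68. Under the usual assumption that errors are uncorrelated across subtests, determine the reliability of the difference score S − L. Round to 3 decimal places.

0.391

Var(S−L) = 1 + 1 − 2·0.68 = 2 − 1.36 = 0.64.
With uncorrelated errors the cross-covariances are all true-score covariance, so they carry over unchanged; only the diagonal terms shrink to ρᵢσᵢ².
True-score variance = [0.81 + 0.80] − 1.36 = 1.61 − 1.36 = 0.25.
Reliability = 0.25 / 0.64 = 0.391.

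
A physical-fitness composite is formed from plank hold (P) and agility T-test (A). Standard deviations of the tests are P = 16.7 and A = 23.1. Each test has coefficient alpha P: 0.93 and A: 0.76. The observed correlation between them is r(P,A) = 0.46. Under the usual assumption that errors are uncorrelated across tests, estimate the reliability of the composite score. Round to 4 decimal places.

0.8736

Var(P+A) = 16.7² + 23.1² + 2·[16.7·23.1·0.46] = 812.5 + 354.908 = 1167.41.
With uncorrelated errors the cross-covariances are all true-score covariance, so they carry over unchanged; only the diagonal terms shrink to ρᵢσᵢ².
True-score variance = [16.7²·0.93 + 23.1²·0.76] + 354.908 = 664.911 + 354.908 = 1019.82.
Reliability = 1019.82 / 1167.41 = 0.8736.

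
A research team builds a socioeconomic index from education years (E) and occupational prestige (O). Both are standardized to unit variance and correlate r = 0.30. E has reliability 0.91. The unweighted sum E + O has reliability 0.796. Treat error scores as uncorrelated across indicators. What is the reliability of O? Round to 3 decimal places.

Var(E+O) = 2 + 2·0.30 = 2.600.
True-score variance = ρ_E + ρ_O + 2·0.30, so 0.796 = (0.91 + ρ_O + 0.60) / 2.600.
ρ_O = 0.796·2.600 − 0.91 − 0.60 = 0.560.

0.560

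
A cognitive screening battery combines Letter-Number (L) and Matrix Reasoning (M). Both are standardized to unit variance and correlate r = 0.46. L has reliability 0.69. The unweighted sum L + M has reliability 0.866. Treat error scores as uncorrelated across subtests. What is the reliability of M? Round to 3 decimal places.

Var(L+M) = 2 + 2·0.46 = 2.920.
True-score variance = ρ_L + ρ_M + 2·0.46, so 0.866 = (0.69 + ρ_M + 0.92) / 2.920.
ρ_M = 0.866·2.920 − 0.69 − 0.92 = 0.919.

0.919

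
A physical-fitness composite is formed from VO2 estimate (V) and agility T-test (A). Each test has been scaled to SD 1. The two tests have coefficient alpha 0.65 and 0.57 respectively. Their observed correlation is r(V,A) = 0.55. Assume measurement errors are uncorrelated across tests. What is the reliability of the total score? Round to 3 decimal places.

0.748

Var(V+A) = 2 + 2·[0.55] = 2 + 1.1 = 3.1.
Under uncorrelated errors the observed covariances equal the true-score covariances, so only the own-variance terms attenuate.
True-score variance = [0.65 + 0.57] + 1.1 = 1.22 + 1.1 = 2.32.
Reliability = 2.32 / 3.1 = 0.748.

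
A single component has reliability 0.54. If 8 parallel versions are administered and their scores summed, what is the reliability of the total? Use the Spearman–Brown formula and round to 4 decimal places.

ρ_k = kρ / (1 + (k−1)ρ) = 8·0.54 / (1 + 7·0.54) = 4.320 / 4.780 = 0.9038.

0.9038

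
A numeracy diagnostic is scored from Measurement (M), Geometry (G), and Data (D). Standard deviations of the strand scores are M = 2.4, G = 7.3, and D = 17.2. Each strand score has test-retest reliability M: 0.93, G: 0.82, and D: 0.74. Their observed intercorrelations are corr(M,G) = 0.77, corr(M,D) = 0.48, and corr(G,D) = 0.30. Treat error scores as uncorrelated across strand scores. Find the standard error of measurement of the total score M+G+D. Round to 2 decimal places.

Var(total) = 354.89 + 141.946 = 496.836.
True-score variance = 267.976 + 141.946 = 409.922, so reliability = 0.8251.
Error variance = 496.836 − 409.922 = 86.9138; SEM = √86.9138 = 9.32.

9.32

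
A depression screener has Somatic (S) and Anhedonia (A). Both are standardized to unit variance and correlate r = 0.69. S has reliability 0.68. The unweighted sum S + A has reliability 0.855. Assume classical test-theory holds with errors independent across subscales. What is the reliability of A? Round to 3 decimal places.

Var(S+A) = 2 + 2·0.69 = 3.380.
True-score variance = ρ_S + ρ_A + 2·0.69, so 0.855 = (0.68 + ρ_A + 1.38) / 3.380.
ρ_A = 0.855·3.380 − 0.68 − 1.38 = 0.830.

0.830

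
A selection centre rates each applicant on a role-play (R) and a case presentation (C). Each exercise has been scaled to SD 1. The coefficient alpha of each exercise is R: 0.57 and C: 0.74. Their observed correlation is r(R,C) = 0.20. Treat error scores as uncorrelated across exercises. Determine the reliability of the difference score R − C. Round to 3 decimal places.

0.569

Var(R−C) = 1 + 1 − 2·0.20 = 2 − 0.4 = 1.6.
Under uncorrelated errors the observed covariances equal the true-score covariances, so only the own-variance terms attenuate.
True-score variance = [0.57 + 0.74] − 0.4 = 1.31 − 0.4 = 0.91.
Reliability = 0.91 / 1.6 = 0.569.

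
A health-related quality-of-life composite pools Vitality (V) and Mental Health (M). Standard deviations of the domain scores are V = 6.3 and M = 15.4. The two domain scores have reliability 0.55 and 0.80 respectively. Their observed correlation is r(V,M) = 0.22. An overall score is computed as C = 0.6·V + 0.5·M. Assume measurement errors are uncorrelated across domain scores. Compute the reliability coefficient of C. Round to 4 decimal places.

0.7883

Var(C) = 0.6²·6.3² + 0.5²·15.4² + 2·[0.3·6.3·15.4·0.22] = 73.5784 + 12.8066 = 86.385.
With uncorrelated errors the cross-covariances are all true-score covariance, so they carry over unchanged; only the diagonal terms shrink to ρᵢσᵢ².
True-score variance = [0.6²·6.3²·0.55 + 0.5²·15.4²·0.80] + 12.8066 = 55.2906 + 12.8066 = 68.0973.
Reliability = 68.0973 / 86.385 = 0.7883.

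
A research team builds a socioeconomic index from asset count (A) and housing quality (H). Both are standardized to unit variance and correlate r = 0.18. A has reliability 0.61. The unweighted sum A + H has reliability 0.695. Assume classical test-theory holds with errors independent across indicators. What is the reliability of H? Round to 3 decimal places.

Var(A+H) = 2 + 2·0.18 = 2.360.
True-score variance = ρ_A + ρ_H + 2·0.18, so 0.695 = (0.61 + ρ_H + 0.36) / 2.360.
ρ_H = 0.695·2.360 − 0.61 − 0.36 = 0.670.

0.670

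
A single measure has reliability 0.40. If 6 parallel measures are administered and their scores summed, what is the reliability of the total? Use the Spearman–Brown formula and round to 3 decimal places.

0.800

ρ_k = kρ / (1 + (k−1)ρ) = 6·0.40 / (1 + 5·0.40) = 2.400 / 3.000 = 0.800.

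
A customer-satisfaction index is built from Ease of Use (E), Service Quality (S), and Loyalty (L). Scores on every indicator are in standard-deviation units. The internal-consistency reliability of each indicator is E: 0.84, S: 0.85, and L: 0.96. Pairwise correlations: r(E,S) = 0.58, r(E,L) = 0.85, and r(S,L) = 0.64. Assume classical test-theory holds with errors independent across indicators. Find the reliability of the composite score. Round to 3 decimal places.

Var(E+S+L) = 3 + 2·[0.58 + 0.85 + 0.64] = 3 + 4.14 = 7.14.
Under uncorrelated errors the observed covariances equal the true-score covariances, so only the own-variance terms attenuate.
True-score variance = [0.84 + 0.85 + 0.96] + 4.14 = 2.65 + 4.14 = 6.79.
Reliability = 6.79 / 7.14 = 0.951.

0.951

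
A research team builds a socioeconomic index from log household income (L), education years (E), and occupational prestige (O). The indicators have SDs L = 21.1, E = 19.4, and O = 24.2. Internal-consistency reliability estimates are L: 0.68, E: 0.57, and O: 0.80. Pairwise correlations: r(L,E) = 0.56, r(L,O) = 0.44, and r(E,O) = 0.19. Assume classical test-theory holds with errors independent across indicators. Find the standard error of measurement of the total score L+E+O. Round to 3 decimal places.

20.529

Var(total) = 1407.21 + 1086.21 = 2493.42.
True-score variance = 985.78 + 1086.21 = 2071.99, so reliability = 0.8310.
Error variance = 2493.42 − 2071.99 = 421.43; SEM = √421.43 = 20.529.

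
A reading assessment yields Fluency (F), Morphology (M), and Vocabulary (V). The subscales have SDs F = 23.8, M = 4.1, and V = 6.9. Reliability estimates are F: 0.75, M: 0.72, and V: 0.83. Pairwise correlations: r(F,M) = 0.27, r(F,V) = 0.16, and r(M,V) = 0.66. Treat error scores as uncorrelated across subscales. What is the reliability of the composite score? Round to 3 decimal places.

0.800

Var(F+M+V) = 23.8² + 4.1² + 6.9² + 2·[23.8·4.1·0.27 + 23.8·6.9·0.16 + 4.1·6.9·0.66] = 630.86 + 142.586 = 773.446.
Because errors are independent across components, Cov(Tᵢ,Tⱼ) = Cov(Xᵢ,Xⱼ); the off-diagonal part of the true-score variance is the same as above.
True-score variance = [23.8²·0.75 + 4.1²·0.72 + 6.9²·0.83] + 142.586 = 476.45 + 142.586 = 619.036.
Reliability = 619.036 / 773.446 = 0.800.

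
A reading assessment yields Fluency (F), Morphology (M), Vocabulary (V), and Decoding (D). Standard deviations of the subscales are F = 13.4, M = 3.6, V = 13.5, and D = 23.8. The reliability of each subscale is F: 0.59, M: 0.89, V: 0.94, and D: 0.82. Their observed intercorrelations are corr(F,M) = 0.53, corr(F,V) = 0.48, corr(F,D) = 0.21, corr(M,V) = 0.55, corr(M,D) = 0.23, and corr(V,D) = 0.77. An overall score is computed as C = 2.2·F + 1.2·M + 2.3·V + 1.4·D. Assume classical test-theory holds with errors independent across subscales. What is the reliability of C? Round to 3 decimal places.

Var(C) = 2.2²·13.4² + 1.2²·3.6² + 2.3²·13.5² + 1.4²·23.8² + 2·[2.64·13.4·3.6·0.53 + 5.06·13.4·13.5·0.48 + 3.08·13.4·23.8·0.21 + 2.76·3.6·13.5·0.55 + 1.68·3.6·23.8·0.23 + 3.22·13.5·23.8·0.77] = 2962.06 + 3233.32 = 6195.37.
Under uncorrelated errors the observed covariances equal the true-score covariances, so only the own-variance terms attenuate.
True-score variance = [2.2²·13.4²·0.59 + 1.2²·3.6²·0.89 + 2.3²·13.5²·0.94 + 1.4²·23.8²·0.82] + 3233.32 = 2346 + 3233.32 = 5579.31.
Reliability = 5579.31 / 6195.37 = 0.901.

0.901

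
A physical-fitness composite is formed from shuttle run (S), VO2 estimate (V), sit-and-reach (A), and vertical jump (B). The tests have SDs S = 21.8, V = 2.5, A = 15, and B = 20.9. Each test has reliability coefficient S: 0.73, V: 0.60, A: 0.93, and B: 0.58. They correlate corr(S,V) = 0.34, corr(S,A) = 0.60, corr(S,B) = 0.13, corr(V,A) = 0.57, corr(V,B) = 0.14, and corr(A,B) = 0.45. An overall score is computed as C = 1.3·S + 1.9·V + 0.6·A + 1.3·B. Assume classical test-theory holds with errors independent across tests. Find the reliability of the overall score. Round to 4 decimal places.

Var(C) = 1.3²·21.8² + 1.9²·2.5² + 0.6²·15² + 1.3²·20.9² + 2·[2.47·21.8·2.5·0.34 + 0.78·21.8·15·0.60 + 1.69·21.8·20.9·0.13 + 1.14·2.5·15·0.57 + 2.47·2.5·20.9·0.14 + 0.78·15·20.9·0.45] = 1644.93 + 902.758 = 2547.68.
Because errors are independent across components, Cov(Tᵢ,Tⱼ) = Cov(Xᵢ,Xⱼ); the off-diagonal part of the true-score variance is the same as above.
True-score variance = [1.3²·21.8²·0.73 + 1.9²·2.5²·0.60 + 0.6²·15²·0.93 + 1.3²·20.9²·0.58] + 902.758 = 1103.33 + 902.758 = 2006.09.
Reliability = 2006.09 / 2547.68 = 0.7874.

0.7874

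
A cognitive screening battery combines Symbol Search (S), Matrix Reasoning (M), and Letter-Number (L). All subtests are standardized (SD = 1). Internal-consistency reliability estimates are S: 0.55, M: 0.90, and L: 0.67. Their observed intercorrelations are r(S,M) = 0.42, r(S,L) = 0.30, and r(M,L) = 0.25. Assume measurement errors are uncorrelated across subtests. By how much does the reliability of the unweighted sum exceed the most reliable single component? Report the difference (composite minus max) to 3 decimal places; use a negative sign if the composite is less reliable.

Var(sum) = 3 + 1.94 = 4.94; true-score variance = 2.12 + 1.94 = 4.06; composite reliability = 0.8219.
Max component reliability = 0.9000.
Difference = 0.8219 − 0.9000 = -0.078.

-0.078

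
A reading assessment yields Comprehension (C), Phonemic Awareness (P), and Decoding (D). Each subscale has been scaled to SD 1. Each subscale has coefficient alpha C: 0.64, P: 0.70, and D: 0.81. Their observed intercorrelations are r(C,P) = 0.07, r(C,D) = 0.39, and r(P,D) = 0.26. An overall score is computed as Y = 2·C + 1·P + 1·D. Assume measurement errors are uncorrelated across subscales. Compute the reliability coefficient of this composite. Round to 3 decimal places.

0.769

Var(Y) = 2² + 1 + 1 + 2·[2·0.07 + 2·0.39 + 0.26] = 6 + 2.36 = 8.36.
Because errors are independent across components, Cov(Tᵢ,Tⱼ) = Cov(Xᵢ,Xⱼ); the off-diagonal part of the true-score variance is the same as above.
True-score variance = [2²·0.64 + 0.70 + 0.81] + 2.36 = 4.07 + 2.36 = 6.43.
Reliability = 6.43 / 8.36 = 0.769.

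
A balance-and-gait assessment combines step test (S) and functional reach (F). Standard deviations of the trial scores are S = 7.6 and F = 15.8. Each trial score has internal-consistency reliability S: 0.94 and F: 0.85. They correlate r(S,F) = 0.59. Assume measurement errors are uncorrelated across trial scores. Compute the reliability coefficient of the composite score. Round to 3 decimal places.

Var(S+F) = 7.6² + 15.8² + 2·[7.6·15.8·0.59] = 307.4 + 141.694 = 449.094.
Under uncorrelated errors the observed covariances equal the true-score covariances, so only the own-variance terms attenuate.
True-score variance = [7.6²·0.94 + 15.8²·0.85] + 141.694 = 266.488 + 141.694 = 408.183.
Reliability = 408.183 / 449.094 = 0.909.

0.909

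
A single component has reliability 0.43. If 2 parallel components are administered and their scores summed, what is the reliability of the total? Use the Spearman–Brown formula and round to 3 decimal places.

ρ_k = kρ / (1 + (k−1)ρ) = 2·0.43 / (1 + 1·0.43) = 0.860 / 1.430 = 0.601.

0.601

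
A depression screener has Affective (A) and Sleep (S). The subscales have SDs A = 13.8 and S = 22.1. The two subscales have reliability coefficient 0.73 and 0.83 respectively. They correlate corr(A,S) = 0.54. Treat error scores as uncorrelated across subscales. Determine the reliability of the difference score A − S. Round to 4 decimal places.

Var(A−S) = 13.8² + 22.1² − 2·13.8·22.1·0.54 = 678.85 − 329.378 = 349.472.
With uncorrelated errors the cross-covariances are all true-score covariance, so they carry over unchanged; only the diagonal terms shrink to ρᵢσᵢ².
True-score variance = [13.8²·0.73 + 22.1²·0.83] − 329.378 = 544.402 − 329.378 = 215.023.
Reliability = 215.023 / 349.472 = 0.6153.

0.6153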